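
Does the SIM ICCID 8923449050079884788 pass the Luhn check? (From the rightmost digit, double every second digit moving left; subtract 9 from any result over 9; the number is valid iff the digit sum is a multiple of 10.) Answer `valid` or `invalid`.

valid

From the right, keep odd positions and double even positions (subtract 9 from any doubled value over 9):
  doubled (positions 2,4,...): 7 8 7 5 0 0 8 6 9 → sum 50
  kept (positions 1,3,...): 8 7 8 9 0 5 9 4 2 8 → sum 60
Total = 110.
110 mod 10 = 0, so the number is valid.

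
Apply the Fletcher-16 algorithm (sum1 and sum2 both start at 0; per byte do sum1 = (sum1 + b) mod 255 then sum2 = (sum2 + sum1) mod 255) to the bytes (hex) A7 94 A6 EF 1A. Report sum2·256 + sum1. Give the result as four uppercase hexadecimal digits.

86EC

Running sums (mod 255):
  after byte 0 (A7): sum1=167, sum2=167
  after byte 1 (94): sum1=60, sum2=227
  after byte 2 (A6): sum1=226, sum2=198
  after byte 3 (EF): sum1=210, sum2=153
  after byte 4 (1A): sum1=236, sum2=134
Checksum = sum2·256 + sum1 = 134·256 + 236 = 34540 = 0x86EC.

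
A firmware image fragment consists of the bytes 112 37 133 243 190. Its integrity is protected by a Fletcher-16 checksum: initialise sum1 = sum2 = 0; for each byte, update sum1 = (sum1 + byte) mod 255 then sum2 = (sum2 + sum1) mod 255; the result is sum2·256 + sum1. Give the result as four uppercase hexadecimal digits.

FDCD

Running sums (mod 255):
  after byte 0 (112): sum1=112, sum2=112
  after byte 1 (37): sum1=149, sum2=6
  after byte 2 (133): sum1=27, sum2=33
  after byte 3 (243): sum1=15, sum2=48
  after byte 4 (190): sum1=205, sum2=253
Checksum = sum2·256 + sum1 = 253·256 + 205 = 64973 = 0xFDCD.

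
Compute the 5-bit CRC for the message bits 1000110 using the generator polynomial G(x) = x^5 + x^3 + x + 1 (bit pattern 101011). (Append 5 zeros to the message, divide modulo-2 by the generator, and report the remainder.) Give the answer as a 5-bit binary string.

Append 5 zeros: 100011000000. Divide by 101011 (XOR where the leading bit is 1):
  pos 0: 100011 XOR 101011 = 001000
  pos 2: 100000 XOR 101011 = 001011
  pos 4: 101100 XOR 101011 = 000111
Remainder (last 5 bits) = 11100. This is the CRC / FCS.

11100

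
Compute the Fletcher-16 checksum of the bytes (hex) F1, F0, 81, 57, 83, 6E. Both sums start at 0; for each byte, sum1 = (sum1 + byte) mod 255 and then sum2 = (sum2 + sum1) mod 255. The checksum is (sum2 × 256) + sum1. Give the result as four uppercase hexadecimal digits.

Running sums (mod 255):
  after byte 0 (F1): sum1=241, sum2=241
  after byte 1 (F0): sum1=226, sum2=212
  after byte 2 (81): sum1=100, sum2=57
  after byte 3 (57): sum1=187, sum2=244
  after byte 4 (83): sum1=63, sum2=52
  after byte 5 (6E): sum1=173, sum2=225
Checksum = sum2·256 + sum1 = 225·256 + 173 = 57773 = 0xE1AD.

E1AD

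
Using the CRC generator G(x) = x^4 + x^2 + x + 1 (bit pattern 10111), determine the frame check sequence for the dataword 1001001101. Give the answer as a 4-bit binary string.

Append 4 zeros: 10010011010000. Divide by 10111 (XOR where the leading bit is 1):
  pos 0: 10010 XOR 10111 = 00101
  pos 2: 10101 XOR 10111 = 00010
  pos 5: 10101 XOR 10111 = 00010
  pos 8: 10000 XOR 10111 = 00111
Remainder (last 4 bits) = 1110. This is the CRC / FCS.

1110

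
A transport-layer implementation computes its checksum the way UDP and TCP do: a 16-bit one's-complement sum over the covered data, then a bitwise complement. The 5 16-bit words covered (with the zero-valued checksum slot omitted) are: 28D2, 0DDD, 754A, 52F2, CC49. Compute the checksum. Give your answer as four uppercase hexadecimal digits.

One's-complement addition (fold any carry out of bit 15 back into bit 0):
  0x28D2 + 0x0DDD = 0x036AF
  0x36AF + 0x754A = 0x0ABF9
  0xABF9 + 0x52F2 = 0x0FEEB
  0xFEEB + 0xCC49 = 0x1CB34 → wrap carry → 0xCB35
One's-complement sum = 0xCB35.
Checksum = ~0xCB35 & 0xFFFF = 0x34CA.

34CA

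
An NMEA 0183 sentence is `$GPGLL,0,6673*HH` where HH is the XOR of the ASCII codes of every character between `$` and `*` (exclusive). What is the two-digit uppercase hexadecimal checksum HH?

XOR the ASCII codes of the payload characters:
  'G' = 0x47 → acc = 0x47
  'P' = 0x50 → acc = 0x17
  'G' = 0x47 → acc = 0x50
  'L' = 0x4C → acc = 0x1C
  'L' = 0x4C → acc = 0x50
  ',' = 0x2C → acc = 0x7C
  '0' = 0x30 → acc = 0x4C
  ',' = 0x2C → acc = 0x60
  '6' = 0x36 → acc = 0x56
  '6' = 0x36 → acc = 0x60
  '7' = 0x37 → acc = 0x57
  '3' = 0x33 → acc = 0x64
Checksum = 0x64.

64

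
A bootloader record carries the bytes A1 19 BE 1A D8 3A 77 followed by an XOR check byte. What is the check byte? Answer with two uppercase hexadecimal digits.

89

XOR the bytes together:
  start with 0xA1
  0xA1 ⊕ 0x19 = 0xB8
  0xB8 ⊕ 0xBE = 0x06
  0x06 ⊕ 0x1A = 0x1C
  0x1C ⊕ 0xD8 = 0xC4
  0xC4 ⊕ 0x3A = 0xFE
  0xFE ⊕ 0x77 = 0x89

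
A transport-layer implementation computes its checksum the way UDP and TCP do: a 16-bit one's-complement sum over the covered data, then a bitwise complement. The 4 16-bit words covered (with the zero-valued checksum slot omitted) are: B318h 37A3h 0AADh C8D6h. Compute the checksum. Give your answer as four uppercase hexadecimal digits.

One's-complement addition (fold any carry out of bit 15 back into bit 0):
  0xB318 + 0x37A3 = 0x0EABB
  0xEABB + 0x0AAD = 0x0F568
  0xF568 + 0xC8D6 = 0x1BE3E → wrap carry → 0xBE3F
One's-complement sum = 0xBE3F.
Checksum = ~0xBE3F & 0xFFFF = 0x41C0.

41C0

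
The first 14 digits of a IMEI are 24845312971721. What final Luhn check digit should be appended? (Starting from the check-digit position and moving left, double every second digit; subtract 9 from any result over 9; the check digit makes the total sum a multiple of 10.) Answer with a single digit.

4

Partial digits right→left: 1 2 7 1 7 9 2 1 3 5 4 8 4 2
Double every second digit counting from the check-digit position (so the 1st, 3rd, 5th, ... of the partial from the right).
  doubled (with −9 where >9): 2 5 5 4 6 8 8 → sum 38
  kept as-is: 2 1 9 1 5 8 2 → sum 28
Total = 38 + 28 = 66.
Check digit = (10 − (66 mod 10)) mod 10 = 4.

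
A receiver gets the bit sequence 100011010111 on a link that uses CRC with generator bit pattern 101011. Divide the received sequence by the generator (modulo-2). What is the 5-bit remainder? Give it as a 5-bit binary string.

Modulo-2 division of 100011010111 by 101011:
  pos 0: 100011 XOR 101011 = 001000
  pos 2: 100001 XOR 101011 = 001010
  pos 4: 101001 XOR 101011 = 000010
Remainder = 01011 (nonzero — an error is detected).

01011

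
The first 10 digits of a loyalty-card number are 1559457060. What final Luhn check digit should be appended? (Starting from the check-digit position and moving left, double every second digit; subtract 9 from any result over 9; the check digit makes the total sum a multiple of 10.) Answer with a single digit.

6

Partial digits right→left: 0 6 0 7 5 4 9 5 5 1
Double every second digit counting from the check-digit position (so the 1st, 3rd, 5th, ... of the partial from the right).
  doubled (with −9 where >9): 0 0 1 9 1 → sum 11
  kept as-is: 6 7 4 5 1 → sum 23
Total = 11 + 23 = 34.
Check digit = (10 − (34 mod 10)) mod 10 = 6.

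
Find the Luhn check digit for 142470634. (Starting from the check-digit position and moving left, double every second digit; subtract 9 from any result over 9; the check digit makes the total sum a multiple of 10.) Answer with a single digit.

7

Partial digits right→left: 4 3 6 0 7 4 2 4 1
Double every second digit counting from the check-digit position (so the 1st, 3rd, 5th, ... of the partial from the right).
  doubled (with −9 where >9): 8 3 5 4 2 → sum 22
  kept as-is: 3 0 4 4 → sum 11
Total = 22 + 11 = 33.
Check digit = (10 − (33 mod 10)) mod 10 = 7.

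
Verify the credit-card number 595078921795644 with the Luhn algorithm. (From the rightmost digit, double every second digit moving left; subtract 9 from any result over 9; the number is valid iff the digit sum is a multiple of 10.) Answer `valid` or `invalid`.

From the right, keep odd positions and double even positions (subtract 9 from any doubled value over 9):
  doubled (positions 2,4,...): 8 1 5 4 7 0 9 → sum 34
  kept (positions 1,3,...): 4 6 9 1 9 7 5 5 → sum 46
Total = 80.
80 mod 10 = 0, so the number is valid.

valid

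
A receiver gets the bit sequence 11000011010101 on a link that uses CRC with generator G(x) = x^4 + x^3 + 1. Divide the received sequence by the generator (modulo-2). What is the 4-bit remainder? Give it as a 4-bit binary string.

Modulo-2 division of 11000011010101 by 11001:
  pos 0: 11000 XOR 11001 = 00001
  pos 4: 10110 XOR 11001 = 01111
  pos 5: 11111 XOR 11001 = 00110
  pos 7: 11001 XOR 11001 = 00000
Remainder = 0001 (nonzero — an error is detected).

0001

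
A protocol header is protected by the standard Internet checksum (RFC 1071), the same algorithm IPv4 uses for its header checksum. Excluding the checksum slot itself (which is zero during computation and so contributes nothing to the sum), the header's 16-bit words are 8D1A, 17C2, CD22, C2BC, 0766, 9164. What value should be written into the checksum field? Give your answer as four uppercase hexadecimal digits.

3279

One's-complement addition (fold any carry out of bit 15 back into bit 0):
  0x8D1A + 0x17C2 = 0x0A4DC
  0xA4DC + 0xCD22 = 0x171FE → wrap carry → 0x71FF
  0x71FF + 0xC2BC = 0x134BB → wrap carry → 0x34BC
  0x34BC + 0x0766 = 0x03C22
  0x3C22 + 0x9164 = 0x0CD86
One's-complement sum = 0xCD86.
Checksum = ~0xCD86 & 0xFFFF = 0x3279.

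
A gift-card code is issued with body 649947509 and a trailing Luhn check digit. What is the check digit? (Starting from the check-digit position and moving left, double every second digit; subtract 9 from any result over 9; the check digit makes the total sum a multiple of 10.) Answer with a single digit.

0

Partial digits right→left: 9 0 5 7 4 9 9 4 6
Double every second digit counting from the check-digit position (so the 1st, 3rd, 5th, ... of the partial from the right).
  doubled (with −9 where >9): 9 1 8 9 3 → sum 30
  kept as-is: 0 7 9 4 → sum 20
Total = 30 + 20 = 50.
Check digit = (10 − (50 mod 10)) mod 10 = 0.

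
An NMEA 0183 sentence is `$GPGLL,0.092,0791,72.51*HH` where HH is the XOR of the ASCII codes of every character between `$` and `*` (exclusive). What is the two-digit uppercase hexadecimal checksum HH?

XOR the ASCII codes of the payload characters:
  'G' = 0x47 → acc = 0x47
  'P' = 0x50 → acc = 0x17
  'G' = 0x47 → acc = 0x50
  'L' = 0x4C → acc = 0x1C
  'L' = 0x4C → acc = 0x50
  ',' = 0x2C → acc = 0x7C
  '0' = 0x30 → acc = 0x4C
  '.' = 0x2E → acc = 0x62
  '0' = 0x30 → acc = 0x52
  '9' = 0x39 → acc = 0x6B
  '2' = 0x32 → acc = 0x59
  ',' = 0x2C → acc = 0x75
  '0' = 0x30 → acc = 0x45
  '7' = 0x37 → acc = 0x72
  '9' = 0x39 → acc = 0x4B
  '1' = 0x31 → acc = 0x7A
  ',' = 0x2C → acc = 0x56
  '7' = 0x37 → acc = 0x61
  '2' = 0x32 → acc = 0x53
  '.' = 0x2E → acc = 0x7D
  '5' = 0x35 → acc = 0x48
  '1' = 0x31 → acc = 0x79
Checksum = 0x79.

79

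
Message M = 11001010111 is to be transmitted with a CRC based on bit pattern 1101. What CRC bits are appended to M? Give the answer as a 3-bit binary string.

Append 3 zeros: 11001010111000. Divide by 1101 (XOR where the leading bit is 1):
  pos 0: 1100 XOR 1101 = 0001
  pos 3: 1101 XOR 1101 = 0000
  pos 8: 1110 XOR 1101 = 0011
  pos 10: 1100 XOR 1101 = 0001
Remainder (last 3 bits) = 001. This is the CRC / FCS.

001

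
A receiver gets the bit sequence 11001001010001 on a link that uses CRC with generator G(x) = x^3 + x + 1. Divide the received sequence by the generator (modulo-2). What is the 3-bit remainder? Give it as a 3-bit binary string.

100

Modulo-2 division of 11001001010001 by 1011:
  pos 0: 1100 XOR 1011 = 0111
  pos 1: 1111 XOR 1011 = 0100
  pos 2: 1000 XOR 1011 = 0011
  pos 4: 1101 XOR 1011 = 0110
  pos 5: 1100 XOR 1011 = 0111
  pos 6: 1111 XOR 1011 = 0100
  pos 7: 1000 XOR 1011 = 0011
  pos 9: 1100 XOR 1011 = 0111
  pos 10: 1111 XOR 1011 = 0100
Remainder = 100 (nonzero — an error is detected).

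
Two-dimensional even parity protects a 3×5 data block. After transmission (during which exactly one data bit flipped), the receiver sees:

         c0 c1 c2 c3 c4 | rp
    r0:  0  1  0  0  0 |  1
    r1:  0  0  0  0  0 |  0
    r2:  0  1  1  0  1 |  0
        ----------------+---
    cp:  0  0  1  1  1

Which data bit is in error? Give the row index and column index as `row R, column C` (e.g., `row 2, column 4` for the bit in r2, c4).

Recompute each row's even parity and compare to rp:
  r0: data parity 1, sent rp 1 → ok
  r1: data parity 0, sent rp 0 → ok
  r2: data parity 1, sent rp 0 → mismatch
Recompute each column's even parity and compare to cp:
  c0: data parity 0, sent cp 0 → ok
  c1: data parity 0, sent cp 0 → ok
  c2: data parity 1, sent cp 1 → ok
  c3: data parity 0, sent cp 1 → mismatch
  c4: data parity 1, sent cp 1 → ok
Exactly one row (r2) and one column (c3) fail → the flipped bit is at their intersection.

row 2, column 3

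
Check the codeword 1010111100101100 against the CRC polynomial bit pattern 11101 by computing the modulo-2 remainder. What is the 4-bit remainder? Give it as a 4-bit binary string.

0100

Modulo-2 division of 1010111100101100 by 11101:
  pos 0: 10101 XOR 11101 = 01000
  pos 1: 10001 XOR 11101 = 01100
  pos 2: 11001 XOR 11101 = 00100
  pos 4: 10010 XOR 11101 = 01111
  pos 5: 11110 XOR 11101 = 00011
  pos 8: 11101 XOR 11101 = 00000
Remainder = 0100 (nonzero — an error is detected).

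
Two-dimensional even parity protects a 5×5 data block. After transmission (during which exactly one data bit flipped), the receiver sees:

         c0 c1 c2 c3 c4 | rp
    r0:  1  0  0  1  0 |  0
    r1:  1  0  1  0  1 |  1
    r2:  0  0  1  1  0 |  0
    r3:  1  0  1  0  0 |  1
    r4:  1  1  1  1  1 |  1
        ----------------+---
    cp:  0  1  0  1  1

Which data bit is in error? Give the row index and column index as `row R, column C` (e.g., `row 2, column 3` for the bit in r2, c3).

row 3, column 4

Recompute each row's even parity and compare to rp:
  r0: data parity 0, sent rp 0 → ok
  r1: data parity 1, sent rp 1 → ok
  r2: data parity 0, sent rp 0 → ok
  r3: data parity 0, sent rp 1 → mismatch
  r4: data parity 1, sent rp 1 → ok
Recompute each column's even parity and compare to cp:
  c0: data parity 0, sent cp 0 → ok
  c1: data parity 1, sent cp 1 → ok
  c2: data parity 0, sent cp 0 → ok
  c3: data parity 1, sent cp 1 → ok
  c4: data parity 0, sent cp 1 → mismatch
Exactly one row (r3) and one column (c4) fail → the flipped bit is at their intersection.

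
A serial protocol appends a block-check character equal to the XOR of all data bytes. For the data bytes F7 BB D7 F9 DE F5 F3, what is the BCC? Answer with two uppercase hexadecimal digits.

XOR the bytes together:
  start with 0xF7
  0xF7 ⊕ 0xBB = 0x4C
  0x4C ⊕ 0xD7 = 0x9B
  0x9B ⊕ 0xF9 = 0x62
  0x62 ⊕ 0xDE = 0xBC
  0xBC ⊕ 0xF5 = 0x49
  0x49 ⊕ 0xF3 = 0xBA

BA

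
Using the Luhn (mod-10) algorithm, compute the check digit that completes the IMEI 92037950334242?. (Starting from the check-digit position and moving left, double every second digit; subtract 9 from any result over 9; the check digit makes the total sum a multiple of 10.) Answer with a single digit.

5

Partial digits right→left: 2 4 2 4 3 3 0 5 9 7 3 0 2 9
Double every second digit counting from the check-digit position (so the 1st, 3rd, 5th, ... of the partial from the right).
  doubled (with −9 where >9): 4 4 6 0 9 6 4 → sum 33
  kept as-is: 4 4 3 5 7 0 9 → sum 32
Total = 33 + 32 = 65.
Check digit = (10 − (65 mod 10)) mod 10 = 5.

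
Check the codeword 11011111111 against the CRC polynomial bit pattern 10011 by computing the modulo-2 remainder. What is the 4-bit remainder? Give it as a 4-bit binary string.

0000

Modulo-2 division of 11011111111 by 10011:
  pos 0: 11011 XOR 10011 = 01000
  pos 1: 10001 XOR 10011 = 00010
  pos 4: 10111 XOR 10011 = 00100
  pos 6: 10011 XOR 10011 = 00000
Remainder = 0000 (zero — the frame passes the CRC check).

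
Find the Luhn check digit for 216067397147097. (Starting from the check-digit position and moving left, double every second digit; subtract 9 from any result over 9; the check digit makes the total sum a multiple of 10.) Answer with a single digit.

2

Partial digits right→left: 7 9 0 7 4 1 7 9 3 7 6 0 6 1 2
Double every second digit counting from the check-digit position (so the 1st, 3rd, 5th, ... of the partial from the right).
  doubled (with −9 where >9): 5 0 8 5 6 3 3 4 → sum 34
  kept as-is: 9 7 1 9 7 0 1 → sum 34
Total = 34 + 34 = 68.
Check digit = (10 − (68 mod 10)) mod 10 = 2.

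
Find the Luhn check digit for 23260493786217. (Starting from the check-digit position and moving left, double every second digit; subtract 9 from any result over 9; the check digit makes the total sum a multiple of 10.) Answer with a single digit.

Partial digits right→left: 7 1 2 6 8 7 3 9 4 0 6 2 3 2
Double every second digit counting from the check-digit position (so the 1st, 3rd, 5th, ... of the partial from the right).
  doubled (with −9 where >9): 5 4 7 6 8 3 6 → sum 39
  kept as-is: 1 6 7 9 0 2 2 → sum 27
Total = 39 + 27 = 66.
Check digit = (10 − (66 mod 10)) mod 10 = 4.

4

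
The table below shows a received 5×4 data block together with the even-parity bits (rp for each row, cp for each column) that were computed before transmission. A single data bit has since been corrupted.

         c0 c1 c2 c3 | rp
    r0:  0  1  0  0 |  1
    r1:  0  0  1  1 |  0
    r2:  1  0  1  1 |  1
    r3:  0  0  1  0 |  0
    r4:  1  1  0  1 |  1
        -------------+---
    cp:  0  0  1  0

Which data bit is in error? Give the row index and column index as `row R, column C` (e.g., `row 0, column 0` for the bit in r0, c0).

Recompute each row's even parity and compare to rp:
  r0: data parity 1, sent rp 1 → ok
  r1: data parity 0, sent rp 0 → ok
  r2: data parity 1, sent rp 1 → ok
  r3: data parity 1, sent rp 0 → mismatch
  r4: data parity 1, sent rp 1 → ok
Recompute each column's even parity and compare to cp:
  c0: data parity 0, sent cp 0 → ok
  c1: data parity 0, sent cp 0 → ok
  c2: data parity 1, sent cp 1 → ok
  c3: data parity 1, sent cp 0 → mismatch
Exactly one row (r3) and one column (c3) fail → the flipped bit is at their intersection.

row 3, column 3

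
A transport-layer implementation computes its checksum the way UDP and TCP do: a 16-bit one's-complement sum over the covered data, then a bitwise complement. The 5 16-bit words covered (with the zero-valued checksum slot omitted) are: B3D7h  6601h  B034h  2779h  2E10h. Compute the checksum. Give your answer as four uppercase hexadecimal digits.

One's-complement addition (fold any carry out of bit 15 back into bit 0):
  0xB3D7 + 0x6601 = 0x119D8 → wrap carry → 0x19D9
  0x19D9 + 0xB034 = 0x0CA0D
  0xCA0D + 0x2779 = 0x0F186
  0xF186 + 0x2E10 = 0x11F96 → wrap carry → 0x1F97
One's-complement sum = 0x1F97.
Checksum = ~0x1F97 & 0xFFFF = 0xE068.

E068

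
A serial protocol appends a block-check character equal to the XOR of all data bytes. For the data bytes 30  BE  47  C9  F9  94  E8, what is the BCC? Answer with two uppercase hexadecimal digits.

XOR the bytes together:
  start with 0x30
  0x30 ⊕ 0xBE = 0x8E
  0x8E ⊕ 0x47 = 0xC9
  0xC9 ⊕ 0xC9 = 0x00
  0x00 ⊕ 0xF9 = 0xF9
  0xF9 ⊕ 0x94 = 0x6D
  0x6D ⊕ 0xE8 = 0x85

85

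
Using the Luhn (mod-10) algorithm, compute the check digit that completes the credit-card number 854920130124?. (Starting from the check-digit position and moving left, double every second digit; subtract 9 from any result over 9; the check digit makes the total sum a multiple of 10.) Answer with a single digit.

Partial digits right→left: 4 2 1 0 3 1 0 2 9 4 5 8
Double every second digit counting from the check-digit position (so the 1st, 3rd, 5th, ... of the partial from the right).
  doubled (with −9 where >9): 8 2 6 0 9 1 → sum 26
  kept as-is: 2 0 1 2 4 8 → sum 17
Total = 26 + 17 = 43.
Check digit = (10 − (43 mod 10)) mod 10 = 7.

7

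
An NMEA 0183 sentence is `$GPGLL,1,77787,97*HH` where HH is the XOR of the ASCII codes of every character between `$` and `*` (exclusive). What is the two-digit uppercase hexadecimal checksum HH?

XOR the ASCII codes of the payload characters:
  'G' = 0x47 → acc = 0x47
  'P' = 0x50 → acc = 0x17
  'G' = 0x47 → acc = 0x50
  'L' = 0x4C → acc = 0x1C
  'L' = 0x4C → acc = 0x50
  ',' = 0x2C → acc = 0x7C
  '1' = 0x31 → acc = 0x4D
  ',' = 0x2C → acc = 0x61
  '7' = 0x37 → acc = 0x56
  '7' = 0x37 → acc = 0x61
  '7' = 0x37 → acc = 0x56
  '8' = 0x38 → acc = 0x6E
  '7' = 0x37 → acc = 0x59
  ',' = 0x2C → acc = 0x75
  '9' = 0x39 → acc = 0x4C
  '7' = 0x37 → acc = 0x7B
Checksum = 0x7B.

7B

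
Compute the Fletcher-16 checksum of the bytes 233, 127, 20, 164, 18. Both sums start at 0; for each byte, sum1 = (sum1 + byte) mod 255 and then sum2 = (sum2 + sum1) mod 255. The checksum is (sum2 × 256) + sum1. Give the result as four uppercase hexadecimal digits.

2734

Running sums (mod 255):
  after byte 0 (233): sum1=233, sum2=233
  after byte 1 (127): sum1=105, sum2=83
  after byte 2 (20): sum1=125, sum2=208
  after byte 3 (164): sum1=34, sum2=242
  after byte 4 (18): sum1=52, sum2=39
Checksum = sum2·256 + sum1 = 39·256 + 52 = 10036 = 0x2734.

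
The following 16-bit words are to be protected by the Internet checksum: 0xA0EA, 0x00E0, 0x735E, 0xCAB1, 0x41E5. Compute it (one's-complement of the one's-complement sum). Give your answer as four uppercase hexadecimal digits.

DE3F

One's-complement addition (fold any carry out of bit 15 back into bit 0):
  0xA0EA + 0x00E0 = 0x0A1CA
  0xA1CA + 0x735E = 0x11528 → wrap carry → 0x1529
  0x1529 + 0xCAB1 = 0x0DFDA
  0xDFDA + 0x41E5 = 0x121BF → wrap carry → 0x21C0
One's-complement sum = 0x21C0.
Checksum = ~0x21C0 & 0xFFFF = 0xDE3F.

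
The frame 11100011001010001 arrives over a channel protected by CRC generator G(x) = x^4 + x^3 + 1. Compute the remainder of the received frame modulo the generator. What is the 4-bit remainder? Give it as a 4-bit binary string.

0111

Modulo-2 division of 11100011001010001 by 11001:
  pos 0: 11100 XOR 11001 = 00101
  pos 2: 10101 XOR 11001 = 01100
  pos 3: 11001 XOR 11001 = 00000
  pos 10: 10100 XOR 11001 = 01101
  pos 11: 11010 XOR 11001 = 00011
Remainder = 0111 (nonzero — an error is detected).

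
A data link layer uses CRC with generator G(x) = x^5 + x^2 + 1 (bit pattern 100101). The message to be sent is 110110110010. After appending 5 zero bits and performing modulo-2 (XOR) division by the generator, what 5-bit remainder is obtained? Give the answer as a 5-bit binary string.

10111

Append 5 zeros: 11011011001000000. Divide by 100101 (XOR where the leading bit is 1):
  pos 0: 110110 XOR 100101 = 010011
  pos 1: 100111 XOR 100101 = 000010
  pos 5: 101001 XOR 100101 = 001100
  pos 7: 110000 XOR 100101 = 010101
  pos 8: 101010 XOR 100101 = 001111
  pos 10: 111100 XOR 100101 = 011001
  pos 11: 110010 XOR 100101 = 010111
Remainder (last 5 bits) = 10111. This is the CRC / FCS.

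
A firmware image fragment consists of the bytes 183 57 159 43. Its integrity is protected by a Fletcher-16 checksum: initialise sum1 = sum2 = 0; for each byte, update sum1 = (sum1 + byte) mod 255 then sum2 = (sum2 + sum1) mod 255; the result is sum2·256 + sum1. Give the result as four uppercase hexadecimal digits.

Running sums (mod 255):
  after byte 0 (183): sum1=183, sum2=183
  after byte 1 (57): sum1=240, sum2=168
  after byte 2 (159): sum1=144, sum2=57
  after byte 3 (43): sum1=187, sum2=244
Checksum = sum2·256 + sum1 = 244·256 + 187 = 62651 = 0xF4BB.

F4BB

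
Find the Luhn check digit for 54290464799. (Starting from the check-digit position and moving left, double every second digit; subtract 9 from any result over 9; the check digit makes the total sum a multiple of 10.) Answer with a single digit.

Partial digits right→left: 9 9 7 4 6 4 0 9 2 4 5
Double every second digit counting from the check-digit position (so the 1st, 3rd, 5th, ... of the partial from the right).
  doubled (with −9 where >9): 9 5 3 0 4 1 → sum 22
  kept as-is: 9 4 4 9 4 → sum 30
Total = 22 + 30 = 52.
Check digit = (10 − (52 mod 10)) mod 10 = 8.

8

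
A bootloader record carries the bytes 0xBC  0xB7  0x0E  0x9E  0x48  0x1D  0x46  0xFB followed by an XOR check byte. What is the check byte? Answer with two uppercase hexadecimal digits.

73

XOR the bytes together:
  start with 0xBC
  0xBC ⊕ 0xB7 = 0x0B
  0x0B ⊕ 0x0E = 0x05
  0x05 ⊕ 0x9E = 0x9B
  0x9B ⊕ 0x48 = 0xD3
  0xD3 ⊕ 0x1D = 0xCE
  0xCE ⊕ 0x46 = 0x88
  0x88 ⊕ 0xFB = 0x73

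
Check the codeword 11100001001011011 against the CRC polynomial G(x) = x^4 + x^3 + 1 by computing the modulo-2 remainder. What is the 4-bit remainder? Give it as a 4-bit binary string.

0111

Modulo-2 division of 11100001001011011 by 11001:
  pos 0: 11100 XOR 11001 = 00101
  pos 2: 10100 XOR 11001 = 01101
  pos 3: 11011 XOR 11001 = 00010
  pos 6: 10001 XOR 11001 = 01000
  pos 7: 10000 XOR 11001 = 01001
  pos 8: 10011 XOR 11001 = 01010
  pos 9: 10101 XOR 11001 = 01100
  pos 10: 11000 XOR 11001 = 00001
Remainder = 0111 (nonzero — an error is detected).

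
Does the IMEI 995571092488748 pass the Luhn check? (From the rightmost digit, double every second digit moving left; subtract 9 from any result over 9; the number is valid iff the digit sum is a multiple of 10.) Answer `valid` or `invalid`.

valid

From the right, keep odd positions and double even positions (subtract 9 from any doubled value over 9):
  doubled (positions 2,4,...): 8 7 8 9 2 1 9 → sum 44
  kept (positions 1,3,...): 8 7 8 2 0 7 5 9 → sum 46
Total = 90.
90 mod 10 = 0, so the number is valid.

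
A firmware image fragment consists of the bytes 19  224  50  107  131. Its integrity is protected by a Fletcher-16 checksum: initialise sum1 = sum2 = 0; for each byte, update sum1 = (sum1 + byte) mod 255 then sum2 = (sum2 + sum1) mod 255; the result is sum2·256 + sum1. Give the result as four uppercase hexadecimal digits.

D315

Running sums (mod 255):
  after byte 0 (19): sum1=19, sum2=19
  after byte 1 (224): sum1=243, sum2=7
  after byte 2 (50): sum1=38, sum2=45
  after byte 3 (107): sum1=145, sum2=190
  after byte 4 (131): sum1=21, sum2=211
Checksum = sum2·256 + sum1 = 211·256 + 21 = 54037 = 0xD315.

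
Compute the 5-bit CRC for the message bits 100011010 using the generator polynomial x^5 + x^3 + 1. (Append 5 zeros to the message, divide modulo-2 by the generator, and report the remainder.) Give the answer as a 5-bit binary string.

Append 5 zeros: 10001101000000. Divide by 101001 (XOR where the leading bit is 1):
  pos 0: 100011 XOR 101001 = 001010
  pos 2: 101001 XOR 101001 = 000000
Remainder (last 5 bits) = 00000. This is the CRC / FCS.

00000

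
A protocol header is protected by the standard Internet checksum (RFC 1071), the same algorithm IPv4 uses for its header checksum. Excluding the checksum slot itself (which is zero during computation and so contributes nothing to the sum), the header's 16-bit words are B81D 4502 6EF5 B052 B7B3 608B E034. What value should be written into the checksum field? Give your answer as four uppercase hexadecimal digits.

EB23

One's-complement addition (fold any carry out of bit 15 back into bit 0):
  0xB81D + 0x4502 = 0x0FD1F
  0xFD1F + 0x6EF5 = 0x16C14 → wrap carry → 0x6C15
  0x6C15 + 0xB052 = 0x11C67 → wrap carry → 0x1C68
  0x1C68 + 0xB7B3 = 0x0D41B
  0xD41B + 0x608B = 0x134A6 → wrap carry → 0x34A7
  0x34A7 + 0xE034 = 0x114DB → wrap carry → 0x14DC
One's-complement sum = 0x14DC.
Checksum = ~0x14DC & 0xFFFF = 0xEB23.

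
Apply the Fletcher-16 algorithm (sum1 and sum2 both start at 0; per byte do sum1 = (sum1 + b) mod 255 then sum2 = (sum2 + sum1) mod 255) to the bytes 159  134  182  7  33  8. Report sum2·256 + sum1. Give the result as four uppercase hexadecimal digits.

980D

Running sums (mod 255):
  after byte 0 (159): sum1=159, sum2=159
  after byte 1 (134): sum1=38, sum2=197
  after byte 2 (182): sum1=220, sum2=162
  after byte 3 (7): sum1=227, sum2=134
  after byte 4 (33): sum1=5, sum2=139
  after byte 5 (8): sum1=13, sum2=152
Checksum = sum2·256 + sum1 = 152·256 + 13 = 38925 = 0x980D.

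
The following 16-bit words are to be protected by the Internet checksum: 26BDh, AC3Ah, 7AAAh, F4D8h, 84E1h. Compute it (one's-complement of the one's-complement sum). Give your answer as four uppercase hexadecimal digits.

One's-complement addition (fold any carry out of bit 15 back into bit 0):
  0x26BD + 0xAC3A = 0x0D2F7
  0xD2F7 + 0x7AAA = 0x14DA1 → wrap carry → 0x4DA2
  0x4DA2 + 0xF4D8 = 0x1427A → wrap carry → 0x427B
  0x427B + 0x84E1 = 0x0C75C
One's-complement sum = 0xC75C.
Checksum = ~0xC75C & 0xFFFF = 0x38A3.

38A3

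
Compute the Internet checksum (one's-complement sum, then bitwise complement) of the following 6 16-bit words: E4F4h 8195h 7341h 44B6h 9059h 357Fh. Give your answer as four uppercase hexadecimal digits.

One's-complement addition (fold any carry out of bit 15 back into bit 0):
  0xE4F4 + 0x8195 = 0x16689 → wrap carry → 0x668A
  0x668A + 0x7341 = 0x0D9CB
  0xD9CB + 0x44B6 = 0x11E81 → wrap carry → 0x1E82
  0x1E82 + 0x9059 = 0x0AEDB
  0xAEDB + 0x357F = 0x0E45A
One's-complement sum = 0xE45A.
Checksum = ~0xE45A & 0xFFFF = 0x1BA5.

1BA5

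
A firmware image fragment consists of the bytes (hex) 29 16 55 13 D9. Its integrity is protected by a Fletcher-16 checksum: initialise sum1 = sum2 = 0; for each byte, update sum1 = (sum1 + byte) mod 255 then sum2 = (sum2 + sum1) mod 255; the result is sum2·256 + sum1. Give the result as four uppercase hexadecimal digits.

2681

Running sums (mod 255):
  after byte 0 (29): sum1=41, sum2=41
  after byte 1 (16): sum1=63, sum2=104
  after byte 2 (55): sum1=148, sum2=252
  after byte 3 (13): sum1=167, sum2=164
  after byte 4 (D9): sum1=129, sum2=38
Checksum = sum2·256 + sum1 = 38·256 + 129 = 9857 = 0x2681.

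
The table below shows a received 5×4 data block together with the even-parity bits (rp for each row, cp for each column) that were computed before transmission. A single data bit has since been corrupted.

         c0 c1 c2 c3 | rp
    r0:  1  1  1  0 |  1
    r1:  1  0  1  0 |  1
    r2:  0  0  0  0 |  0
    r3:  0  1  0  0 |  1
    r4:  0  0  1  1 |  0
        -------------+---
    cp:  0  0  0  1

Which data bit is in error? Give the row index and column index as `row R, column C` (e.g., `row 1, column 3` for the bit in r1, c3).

row 1, column 2

Recompute each row's even parity and compare to rp:
  r0: data parity 1, sent rp 1 → ok
  r1: data parity 0, sent rp 1 → mismatch
  r2: data parity 0, sent rp 0 → ok
  r3: data parity 1, sent rp 1 → ok
  r4: data parity 0, sent rp 0 → ok
Recompute each column's even parity and compare to cp:
  c0: data parity 0, sent cp 0 → ok
  c1: data parity 0, sent cp 0 → ok
  c2: data parity 1, sent cp 0 → mismatch
  c3: data parity 1, sent cp 1 → ok
Exactly one row (r1) and one column (c2) fail → the flipped bit is at their intersection.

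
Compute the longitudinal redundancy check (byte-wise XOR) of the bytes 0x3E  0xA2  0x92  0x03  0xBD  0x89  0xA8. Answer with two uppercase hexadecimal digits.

XOR the bytes together:
  start with 0x3E
  0x3E ⊕ 0xA2 = 0x9C
  0x9C ⊕ 0x92 = 0x0E
  0x0E ⊕ 0x03 = 0x0D
  0x0D ⊕ 0xBD = 0xB0
  0xB0 ⊕ 0x89 = 0x39
  0x39 ⊕ 0xA8 = 0x91

91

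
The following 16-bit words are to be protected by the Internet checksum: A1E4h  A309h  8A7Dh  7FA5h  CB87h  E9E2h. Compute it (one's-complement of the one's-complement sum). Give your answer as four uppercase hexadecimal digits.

FB83

One's-complement addition (fold any carry out of bit 15 back into bit 0):
  0xA1E4 + 0xA309 = 0x144ED → wrap carry → 0x44EE
  0x44EE + 0x8A7D = 0x0CF6B
  0xCF6B + 0x7FA5 = 0x14F10 → wrap carry → 0x4F11
  0x4F11 + 0xCB87 = 0x11A98 → wrap carry → 0x1A99
  0x1A99 + 0xE9E2 = 0x1047B → wrap carry → 0x047C
One's-complement sum = 0x047C.
Checksum = ~0x047C & 0xFFFF = 0xFB83.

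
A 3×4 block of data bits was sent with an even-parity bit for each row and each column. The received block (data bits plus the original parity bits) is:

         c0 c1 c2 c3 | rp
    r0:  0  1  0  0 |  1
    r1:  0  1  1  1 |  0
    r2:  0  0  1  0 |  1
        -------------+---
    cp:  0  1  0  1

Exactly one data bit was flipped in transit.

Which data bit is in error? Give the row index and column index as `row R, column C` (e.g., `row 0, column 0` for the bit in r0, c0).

row 1, column 1

Recompute each row's even parity and compare to rp:
  r0: data parity 1, sent rp 1 → ok
  r1: data parity 1, sent rp 0 → mismatch
  r2: data parity 1, sent rp 1 → ok
Recompute each column's even parity and compare to cp:
  c0: data parity 0, sent cp 0 → ok
  c1: data parity 0, sent cp 1 → mismatch
  c2: data parity 0, sent cp 0 → ok
  c3: data parity 1, sent cp 1 → ok
Exactly one row (r1) and one column (c1) fail → the flipped bit is at their intersection.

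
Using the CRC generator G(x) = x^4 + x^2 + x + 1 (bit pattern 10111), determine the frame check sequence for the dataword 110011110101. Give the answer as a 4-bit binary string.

0110

Append 4 zeros: 1100111101010000. Divide by 10111 (XOR where the leading bit is 1):
  pos 0: 11001 XOR 10111 = 01110
  pos 1: 11101 XOR 10111 = 01010
  pos 2: 10101 XOR 10111 = 00010
  pos 5: 10101 XOR 10111 = 00010
  pos 8: 10010 XOR 10111 = 00101
  pos 10: 10100 XOR 10111 = 00011
Remainder (last 4 bits) = 0110. This is the CRC / FCS.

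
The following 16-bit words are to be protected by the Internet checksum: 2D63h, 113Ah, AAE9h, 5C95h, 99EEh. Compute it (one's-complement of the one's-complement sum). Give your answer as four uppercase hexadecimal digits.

One's-complement addition (fold any carry out of bit 15 back into bit 0):
  0x2D63 + 0x113A = 0x03E9D
  0x3E9D + 0xAAE9 = 0x0E986
  0xE986 + 0x5C95 = 0x1461B → wrap carry → 0x461C
  0x461C + 0x99EE = 0x0E00A
One's-complement sum = 0xE00A.
Checksum = ~0xE00A & 0xFFFF = 0x1FF5.

1FF5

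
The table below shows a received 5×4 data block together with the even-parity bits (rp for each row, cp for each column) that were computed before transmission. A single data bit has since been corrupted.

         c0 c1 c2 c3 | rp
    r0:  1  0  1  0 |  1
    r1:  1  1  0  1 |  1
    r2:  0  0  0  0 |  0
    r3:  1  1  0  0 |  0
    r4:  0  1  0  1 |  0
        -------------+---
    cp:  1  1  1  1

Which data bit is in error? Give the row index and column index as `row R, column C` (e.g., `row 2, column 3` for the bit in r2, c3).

row 0, column 3

Recompute each row's even parity and compare to rp:
  r0: data parity 0, sent rp 1 → mismatch
  r1: data parity 1, sent rp 1 → ok
  r2: data parity 0, sent rp 0 → ok
  r3: data parity 0, sent rp 0 → ok
  r4: data parity 0, sent rp 0 → ok
Recompute each column's even parity and compare to cp:
  c0: data parity 1, sent cp 1 → ok
  c1: data parity 1, sent cp 1 → ok
  c2: data parity 1, sent cp 1 → ok
  c3: data parity 0, sent cp 1 → mismatch
Exactly one row (r0) and one column (c3) fail → the flipped bit is at their intersection.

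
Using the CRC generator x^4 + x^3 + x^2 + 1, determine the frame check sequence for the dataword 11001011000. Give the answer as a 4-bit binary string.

0100

Append 4 zeros: 110010110000000. Divide by 11101 (XOR where the leading bit is 1):
  pos 0: 11001 XOR 11101 = 00100
  pos 2: 10001 XOR 11101 = 01100
  pos 3: 11001 XOR 11101 = 00100
  pos 5: 10000 XOR 11101 = 01101
  pos 6: 11010 XOR 11101 = 00111
  pos 8: 11100 XOR 11101 = 00001
Remainder (last 4 bits) = 0100. This is the CRC / FCS.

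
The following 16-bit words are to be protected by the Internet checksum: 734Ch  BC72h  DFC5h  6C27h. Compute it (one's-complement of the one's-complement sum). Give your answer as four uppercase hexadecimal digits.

8453

One's-complement addition (fold any carry out of bit 15 back into bit 0):
  0x734C + 0xBC72 = 0x12FBE → wrap carry → 0x2FBF
  0x2FBF + 0xDFC5 = 0x10F84 → wrap carry → 0x0F85
  0x0F85 + 0x6C27 = 0x07BAC
One's-complement sum = 0x7BAC.
Checksum = ~0x7BAC & 0xFFFF = 0x8453.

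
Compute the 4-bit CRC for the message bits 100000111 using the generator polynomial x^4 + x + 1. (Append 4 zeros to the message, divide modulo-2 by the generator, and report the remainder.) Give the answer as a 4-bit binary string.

Append 4 zeros: 1000001110000. Divide by 10011 (XOR where the leading bit is 1):
  pos 0: 10000 XOR 10011 = 00011
  pos 3: 11011 XOR 10011 = 01000
  pos 4: 10001 XOR 10011 = 00010
  pos 7: 10000 XOR 10011 = 00011
Remainder (last 4 bits) = 0110. This is the CRC / FCS.

0110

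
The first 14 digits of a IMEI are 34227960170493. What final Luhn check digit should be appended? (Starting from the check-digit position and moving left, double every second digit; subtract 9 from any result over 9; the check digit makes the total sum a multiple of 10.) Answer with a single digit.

Partial digits right→left: 3 9 4 0 7 1 0 6 9 7 2 2 4 3
Double every second digit counting from the check-digit position (so the 1st, 3rd, 5th, ... of the partial from the right).
  doubled (with −9 where >9): 6 8 5 0 9 4 8 → sum 40
  kept as-is: 9 0 1 6 7 2 3 → sum 28
Total = 40 + 28 = 68.
Check digit = (10 − (68 mod 10)) mod 10 = 2.

2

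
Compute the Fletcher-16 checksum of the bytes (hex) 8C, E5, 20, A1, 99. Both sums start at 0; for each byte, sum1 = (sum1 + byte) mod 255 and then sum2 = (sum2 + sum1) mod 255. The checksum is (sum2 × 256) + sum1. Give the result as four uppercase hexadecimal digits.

Running sums (mod 255):
  after byte 0 (8C): sum1=140, sum2=140
  after byte 1 (E5): sum1=114, sum2=254
  after byte 2 (20): sum1=146, sum2=145
  after byte 3 (A1): sum1=52, sum2=197
  after byte 4 (99): sum1=205, sum2=147
Checksum = sum2·256 + sum1 = 147·256 + 205 = 37837 = 0x93CD.

93CD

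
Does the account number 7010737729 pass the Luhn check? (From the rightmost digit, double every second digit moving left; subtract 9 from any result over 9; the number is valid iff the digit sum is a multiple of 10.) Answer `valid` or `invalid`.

From the right, keep odd positions and double even positions (subtract 9 from any doubled value over 9):
  doubled (positions 2,4,...): 4 5 5 2 5 → sum 21
  kept (positions 1,3,...): 9 7 3 0 0 → sum 19
Total = 40.
40 mod 10 = 0, so the number is valid.

valid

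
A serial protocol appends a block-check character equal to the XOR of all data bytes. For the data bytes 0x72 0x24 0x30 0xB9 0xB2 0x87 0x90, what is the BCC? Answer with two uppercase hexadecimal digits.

XOR the bytes together:
  start with 0x72
  0x72 ⊕ 0x24 = 0x56
  0x56 ⊕ 0x30 = 0x66
  0x66 ⊕ 0xB9 = 0xDF
  0xDF ⊕ 0xB2 = 0x6D
  0x6D ⊕ 0x87 = 0xEA
  0xEA ⊕ 0x90 = 0x7A

7A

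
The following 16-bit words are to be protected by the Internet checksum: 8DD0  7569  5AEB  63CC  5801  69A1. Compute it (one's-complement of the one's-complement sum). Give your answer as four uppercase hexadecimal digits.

7C6B

One's-complement addition (fold any carry out of bit 15 back into bit 0):
  0x8DD0 + 0x7569 = 0x10339 → wrap carry → 0x033A
  0x033A + 0x5AEB = 0x05E25
  0x5E25 + 0x63CC = 0x0C1F1
  0xC1F1 + 0x5801 = 0x119F2 → wrap carry → 0x19F3
  0x19F3 + 0x69A1 = 0x08394
One's-complement sum = 0x8394.
Checksum = ~0x8394 & 0xFFFF = 0x7C6B.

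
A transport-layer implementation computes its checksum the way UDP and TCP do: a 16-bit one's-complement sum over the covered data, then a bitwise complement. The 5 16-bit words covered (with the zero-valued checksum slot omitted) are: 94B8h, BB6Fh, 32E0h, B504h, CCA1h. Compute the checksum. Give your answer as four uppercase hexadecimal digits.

FB50

One's-complement addition (fold any carry out of bit 15 back into bit 0):
  0x94B8 + 0xBB6F = 0x15027 → wrap carry → 0x5028
  0x5028 + 0x32E0 = 0x08308
  0x8308 + 0xB504 = 0x1380C → wrap carry → 0x380D
  0x380D + 0xCCA1 = 0x104AE → wrap carry → 0x04AF
One's-complement sum = 0x04AF.
Checksum = ~0x04AF & 0xFFFF = 0xFB50.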